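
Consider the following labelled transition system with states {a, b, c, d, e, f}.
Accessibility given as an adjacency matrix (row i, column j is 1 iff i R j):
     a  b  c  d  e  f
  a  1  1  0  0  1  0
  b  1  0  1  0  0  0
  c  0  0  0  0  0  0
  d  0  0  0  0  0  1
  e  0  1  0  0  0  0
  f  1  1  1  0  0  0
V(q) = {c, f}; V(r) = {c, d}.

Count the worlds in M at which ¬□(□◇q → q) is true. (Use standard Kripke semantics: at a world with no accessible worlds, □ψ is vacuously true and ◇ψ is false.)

Let φ = ¬□(□◇q → q). Evaluate φ at each world:
  a (successors {a, b, e}): φ is true.
  b (successors {a, c}): φ is false.
  c (successors ∅): φ is false.
  d (successors {f}): φ is false.
  e (successors {b}): φ is false.
  f (successors {a, b, c}): φ is false.
For instance, at e:
  At e: □(□◇q → q) is true, so ¬□(□◇q → q) is false.
    At e: □(□◇q → q) requires □◇q → q at every successor {b}.
      At b: □◇q → q is true.
    So □(□◇q → q) is true at e.
Satisfying worlds: {a}

1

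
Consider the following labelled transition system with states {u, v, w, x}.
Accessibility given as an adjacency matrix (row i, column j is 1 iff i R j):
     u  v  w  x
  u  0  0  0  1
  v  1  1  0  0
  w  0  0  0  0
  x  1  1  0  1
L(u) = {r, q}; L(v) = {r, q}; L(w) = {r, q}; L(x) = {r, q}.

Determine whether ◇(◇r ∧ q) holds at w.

No

At w: no accessible worlds, so ◇(◇r ∧ q) is false.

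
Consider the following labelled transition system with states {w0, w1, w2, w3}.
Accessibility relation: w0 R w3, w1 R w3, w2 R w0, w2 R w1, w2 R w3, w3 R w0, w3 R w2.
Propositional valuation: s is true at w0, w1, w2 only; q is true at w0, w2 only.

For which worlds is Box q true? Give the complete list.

Let φ = Box q. Evaluate φ at each world:
  w0 (successors {w3}): φ is false.
  w1 (successors {w3}): φ is false.
  w2 (successors {w0, w1, w3}): φ is false.
  w3 (successors {w0, w2}): φ is true.
For instance, at w1:
  At w1: Box q requires q at every successor {w3}.
    q fails at w3, so Box q is false at w1.
Satisfying worlds: {w3}

w3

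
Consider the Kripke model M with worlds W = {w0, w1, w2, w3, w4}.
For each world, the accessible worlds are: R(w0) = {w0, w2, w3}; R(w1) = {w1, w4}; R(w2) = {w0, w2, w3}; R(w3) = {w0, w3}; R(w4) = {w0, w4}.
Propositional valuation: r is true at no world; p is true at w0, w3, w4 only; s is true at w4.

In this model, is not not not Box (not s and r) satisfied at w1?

Yes

At w1: not not Box (not s and r) is false, so not not not Box (not s and r) is true.
  At w1: not Box (not s and r) is true, so not not Box (not s and r) is false.
    At w1: Box (not s and r) is false, so not Box (not s and r) is true.
      At w1: Box (not s and r) requires not s and r at every successor {w1, w4}.
        not s and r fails at w1, so Box (not s and r) is false at w1.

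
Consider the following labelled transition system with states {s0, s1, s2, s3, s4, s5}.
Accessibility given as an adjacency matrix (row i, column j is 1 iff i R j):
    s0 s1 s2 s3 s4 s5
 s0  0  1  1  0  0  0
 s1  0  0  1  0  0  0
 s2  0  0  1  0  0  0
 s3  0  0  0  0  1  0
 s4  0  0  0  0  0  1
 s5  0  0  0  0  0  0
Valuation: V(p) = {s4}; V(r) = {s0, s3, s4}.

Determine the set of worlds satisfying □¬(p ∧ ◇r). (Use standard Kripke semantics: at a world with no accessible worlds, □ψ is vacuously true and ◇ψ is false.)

Let φ = □¬(p ∧ ◇r). Evaluate φ at each world:
  s0 (successors {s1, s2}): φ is true.
  s1 (successors {s2}): φ is true.
  s2 (successors {s2}): φ is true.
  s3 (successors {s4}): φ is true.
  s4 (successors {s5}): φ is true.
  s5 (successors ∅): φ is true.
For instance, at s0:
  At s0: □¬(p ∧ ◇r) requires ¬(p ∧ ◇r) at every successor {s1, s2}.
      At s1: p ∧ ◇r is false, so ¬(p ∧ ◇r) is true.
      At s2: p ∧ ◇r is false, so ¬(p ∧ ◇r) is true.
  So □¬(p ∧ ◇r) is true at s0.
Satisfying worlds: {s0, s1, s2, s3, s4, s5}

s0, s1, s2, s3, s4, s5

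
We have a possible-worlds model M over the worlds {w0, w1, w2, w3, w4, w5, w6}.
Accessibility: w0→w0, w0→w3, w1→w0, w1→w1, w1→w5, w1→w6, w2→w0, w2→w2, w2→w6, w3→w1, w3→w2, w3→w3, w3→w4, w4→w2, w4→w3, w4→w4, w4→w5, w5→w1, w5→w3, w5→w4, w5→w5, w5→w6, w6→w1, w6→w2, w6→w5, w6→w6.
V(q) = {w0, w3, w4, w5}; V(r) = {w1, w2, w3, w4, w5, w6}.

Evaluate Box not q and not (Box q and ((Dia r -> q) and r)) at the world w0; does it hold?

At w0: Box not q is false, not (Box q and ((Dia r -> q) and r)) is true, so Box not q and not (Box q and ((Dia r -> q) and r)) is false.
  At w0: Box not q requires not q at every successor {w0, w3}.
    not q fails at w0, so Box not q is false at w0.
  At w0: Box q and ((Dia r -> q) and r) is false, so not (Box q and ((Dia r -> q) and r)) is true.
    At w0: Box q is true, (Dia r -> q) and r is false, so Box q and ((Dia r -> q) and r) is false.
      At w0: Box q requires q at every successor {w0, w3}.
        At w0: q is true.
        At w3: q is true.
      So Box q is true at w0.
      At w0: Dia r -> q is true, r is false, so (Dia r -> q) and r is false.

No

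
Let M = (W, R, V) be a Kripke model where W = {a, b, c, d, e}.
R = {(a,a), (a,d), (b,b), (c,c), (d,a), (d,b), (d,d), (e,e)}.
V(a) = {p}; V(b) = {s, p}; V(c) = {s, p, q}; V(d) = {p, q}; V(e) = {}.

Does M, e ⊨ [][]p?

No

At e: [][]p requires []p at every successor {e}.
  []p fails at e, so [][]p is false at e.
    At e: []p requires p at every successor {e}.
      p fails at e, so []p is false at e.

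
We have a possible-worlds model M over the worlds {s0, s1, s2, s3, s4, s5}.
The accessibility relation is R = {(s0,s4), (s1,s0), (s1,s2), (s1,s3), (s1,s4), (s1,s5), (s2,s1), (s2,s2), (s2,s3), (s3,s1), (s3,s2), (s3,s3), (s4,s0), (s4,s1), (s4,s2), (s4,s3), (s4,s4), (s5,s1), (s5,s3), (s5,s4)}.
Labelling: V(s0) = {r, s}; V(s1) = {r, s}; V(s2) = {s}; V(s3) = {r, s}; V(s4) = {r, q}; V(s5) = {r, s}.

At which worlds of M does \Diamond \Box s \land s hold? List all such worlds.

Recall that \Box ψ holds at a world iff ψ holds at every accessible world, and \Diamond ψ holds iff ψ holds at some accessible world.
Let φ = \Diamond \Box s \land s. Evaluate φ at each world:
  s0 (successors {s4}): φ is false.
  s1 (successors {s0, s2, s3, s4, s5}): φ is true.
  s2 (successors {s1, s2, s3}): φ is true.
  s3 (successors {s1, s2, s3}): φ is true.
  s4 (successors {s0, s1, s2, s3, s4}): φ is false.
  s5 (successors {s1, s3, s4}): φ is true.
For instance, at s2:
  At s2: \Diamond \Box s is true, s is true, so \Diamond \Box s \land s is true.
    At s2: \Diamond \Box s requires \Box s at some successor in {s1, s2, s3}.
      \Box s holds at s2, so \Diamond \Box s is true at s2.
Satisfying worlds: {s1, s2, s3, s5}

s1, s2, s3, s5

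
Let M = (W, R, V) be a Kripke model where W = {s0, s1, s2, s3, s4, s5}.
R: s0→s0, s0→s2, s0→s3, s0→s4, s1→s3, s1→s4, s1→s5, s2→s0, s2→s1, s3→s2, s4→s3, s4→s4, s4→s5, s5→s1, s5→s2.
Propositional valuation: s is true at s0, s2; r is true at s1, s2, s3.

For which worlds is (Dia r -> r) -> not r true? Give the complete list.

Let φ = (Dia r -> r) -> not r. Evaluate φ at each world:
  s0 (successors {s0, s2, s3, s4}): φ is true.
  s1 (successors {s3, s4, s5}): φ is false.
  s2 (successors {s0, s1}): φ is false.
  s3 (successors {s2}): φ is false.
  s4 (successors {s3, s4, s5}): φ is true.
  s5 (successors {s1, s2}): φ is true.
For instance, at s3:
  At s3: Dia r -> r is true, not r is false, so (Dia r -> r) -> not r is false.
    At s3: Dia r is true, r is true, so Dia r -> r is true.
      At s3: Dia r requires r at some successor in {s2}.
        r holds at s2, so Dia r is true at s3.
Satisfying worlds: {s0, s4, s5}

s0, s4, s5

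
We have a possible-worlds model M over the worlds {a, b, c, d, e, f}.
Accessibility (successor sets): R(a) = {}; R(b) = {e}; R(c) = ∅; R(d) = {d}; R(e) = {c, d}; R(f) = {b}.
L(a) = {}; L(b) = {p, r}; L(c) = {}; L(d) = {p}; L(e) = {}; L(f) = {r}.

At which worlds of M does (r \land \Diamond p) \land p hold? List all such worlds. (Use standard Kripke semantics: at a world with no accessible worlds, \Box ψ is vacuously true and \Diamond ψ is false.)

Recall that \Diamond ψ holds at a world iff ψ holds at some accessible world.
Let φ = (r \land \Diamond p) \land p. Evaluate φ at each world:
  a (successors ∅): φ is false.
  b (successors {e}): φ is false.
  c (successors ∅): φ is false.
  d (successors {d}): φ is false.
  e (successors {c, d}): φ is false.
  f (successors {b}): φ is false.
For instance, at e:
  At e: r \land \Diamond p is false, p is false, so (r \land \Diamond p) \land p is false.
    At e: r is false, \Diamond p is true, so r \land \Diamond p is false.
      At e: \Diamond p requires p at some successor in {c, d}.
        p holds at d, so \Diamond p is true at e.
Satisfying worlds: none.

none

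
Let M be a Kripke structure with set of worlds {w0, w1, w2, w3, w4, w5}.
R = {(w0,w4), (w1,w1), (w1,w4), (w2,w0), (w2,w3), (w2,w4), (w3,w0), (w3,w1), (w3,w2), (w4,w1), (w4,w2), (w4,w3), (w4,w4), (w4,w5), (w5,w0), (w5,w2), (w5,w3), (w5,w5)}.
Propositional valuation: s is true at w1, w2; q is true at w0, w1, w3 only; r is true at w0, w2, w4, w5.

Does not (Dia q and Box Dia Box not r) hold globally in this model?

Let φ = not (Dia q and Box Dia Box not r). Evaluate φ at each world:
  w0 (successors {w4}): φ is true.
  w1 (successors {w1, w4}): φ is true.
  w2 (successors {w0, w3, w4}): φ is true.
  w3 (successors {w0, w1, w2}): φ is true.
  w4 (successors {w1, w2, w3, w4, w5}): φ is true.
  w5 (successors {w0, w2, w3, w5}): φ is true.
For instance, at w3:
  At w3: Dia q and Box Dia Box not r is false, so not (Dia q and Box Dia Box not r) is true.
    At w3: Dia q is true, Box Dia Box not r is false, so Dia q and Box Dia Box not r is false.
      At w3: Dia q requires q at some successor in {w0, w1, w2}.
        q holds at w0, so Dia q is true at w3.
      At w3: Box Dia Box not r requires Dia Box not r at every successor {w0, w1, w2}.
        Dia Box not r fails at w0, so Box Dia Box not r is false at w3.

Yes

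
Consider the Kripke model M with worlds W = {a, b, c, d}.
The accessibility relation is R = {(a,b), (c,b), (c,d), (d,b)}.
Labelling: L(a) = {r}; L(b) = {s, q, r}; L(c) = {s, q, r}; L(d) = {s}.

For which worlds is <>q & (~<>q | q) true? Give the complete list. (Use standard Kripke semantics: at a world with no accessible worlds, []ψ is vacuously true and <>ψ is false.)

c

Let φ = <>q & (~<>q | q). Evaluate φ at each world:
  a (successors {b}): φ is false.
  b (successors ∅): φ is false.
  c (successors {b, d}): φ is true.
  d (successors {b}): φ is false.
For instance, at d:
  At d: <>q is true, ~<>q | q is false, so <>q & (~<>q | q) is false.
    At d: <>q requires q at some successor in {b}.
      q holds at b, so <>q is true at d.
    At d: ~<>q is false, q is false, so ~<>q | q is false.
      At d: <>q is true, so ~<>q is false.
Satisfying worlds: {c}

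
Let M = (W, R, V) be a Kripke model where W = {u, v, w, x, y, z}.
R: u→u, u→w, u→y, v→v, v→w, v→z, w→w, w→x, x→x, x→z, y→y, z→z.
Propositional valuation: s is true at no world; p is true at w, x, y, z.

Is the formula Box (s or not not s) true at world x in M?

At x: Box (s or not not s) requires s or not not s at every successor {x, z}.
  s or not not s fails at x, so Box (s or not not s) is false at x.

No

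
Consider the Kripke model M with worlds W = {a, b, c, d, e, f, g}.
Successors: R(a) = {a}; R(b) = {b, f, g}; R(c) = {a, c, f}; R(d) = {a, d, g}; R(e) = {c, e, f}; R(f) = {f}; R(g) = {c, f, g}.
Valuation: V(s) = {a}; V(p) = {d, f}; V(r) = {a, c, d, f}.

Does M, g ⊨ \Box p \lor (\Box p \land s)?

No

At g: \Box p is false, \Box p \land s is false, so \Box p \lor (\Box p \land s) is false.
  At g: \Box p requires p at every successor {c, f, g}.
    p fails at c, so \Box p is false at g.
  At g: \Box p is false, s is false, so \Box p \land s is false.
    At g: \Box p requires p at every successor {c, f, g}.
      p fails at c, so \Box p is false at g.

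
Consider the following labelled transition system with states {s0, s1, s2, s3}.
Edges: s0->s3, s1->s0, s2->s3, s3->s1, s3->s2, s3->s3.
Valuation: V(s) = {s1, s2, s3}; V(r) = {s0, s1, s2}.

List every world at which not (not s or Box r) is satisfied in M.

s2, s3

Let φ = not (not s or Box r). Evaluate φ at each world:
  s0 (successors {s3}): φ is false.
  s1 (successors {s0}): φ is false.
  s2 (successors {s3}): φ is true.
  s3 (successors {s1, s2, s3}): φ is true.
For instance, at s1:
  At s1: not s or Box r is true, so not (not s or Box r) is false.
    At s1: not s is false, Box r is true, so not s or Box r is true.
      At s1: Box r requires r at every successor {s0}.
        At s0: r is true.
      So Box r is true at s1.
Satisfying worlds: {s2, s3}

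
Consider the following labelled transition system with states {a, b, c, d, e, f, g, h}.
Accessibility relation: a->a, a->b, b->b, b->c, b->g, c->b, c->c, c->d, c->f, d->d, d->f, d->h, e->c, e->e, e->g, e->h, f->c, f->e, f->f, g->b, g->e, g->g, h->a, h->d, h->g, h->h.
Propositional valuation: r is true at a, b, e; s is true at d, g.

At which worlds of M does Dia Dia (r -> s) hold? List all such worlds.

Recall that Dia ψ holds at a world iff ψ holds at some accessible world.
Let φ = Dia Dia (r -> s). Evaluate φ at each world:
  a (successors {a, b}): φ is true.
  b (successors {b, c, g}): φ is true.
  c (successors {b, c, d, f}): φ is true.
  d (successors {d, f, h}): φ is true.
  e (successors {c, e, g, h}): φ is true.
  f (successors {c, e, f}): φ is true.
  g (successors {b, e, g}): φ is true.
  h (successors {a, d, g, h}): φ is true.
For instance, at g:
  At g: Dia Dia (r -> s) requires Dia (r -> s) at some successor in {b, e, g}.
    Dia (r -> s) holds at b, so Dia Dia (r -> s) is true at g.
      At b: Dia (r -> s) requires r -> s at some successor in {b, c, g}.
        r -> s holds at c, so Dia (r -> s) is true at b.
Satisfying worlds: {a, b, c, d, e, f, g, h}

a, b, c, d, e, f, g, h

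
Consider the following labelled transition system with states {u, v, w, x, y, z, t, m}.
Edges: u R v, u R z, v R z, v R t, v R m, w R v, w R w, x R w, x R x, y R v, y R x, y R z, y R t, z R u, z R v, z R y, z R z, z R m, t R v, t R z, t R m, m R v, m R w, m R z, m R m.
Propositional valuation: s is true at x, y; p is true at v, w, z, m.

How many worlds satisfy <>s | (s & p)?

3

Let φ = <>s | (s & p). Evaluate φ at each world:
  u (successors {v, z}): φ is false.
  v (successors {z, t, m}): φ is false.
  w (successors {v, w}): φ is false.
  x (successors {w, x}): φ is true.
  y (successors {v, x, z, t}): φ is true.
  z (successors {u, v, y, z, m}): φ is true.
  t (successors {v, z, m}): φ is false.
  m (successors {v, w, z, m}): φ is false.
For instance, at m:
  At m: <>s is false, s & p is false, so <>s | (s & p) is false.
    At m: <>s requires s at some successor in {v, w, z, m}.
      At v: s is false.
      At w: s is false.
      At z: s is false.
      At m: s is false.
    So <>s is false at m.
Satisfying worlds: {x, y, z}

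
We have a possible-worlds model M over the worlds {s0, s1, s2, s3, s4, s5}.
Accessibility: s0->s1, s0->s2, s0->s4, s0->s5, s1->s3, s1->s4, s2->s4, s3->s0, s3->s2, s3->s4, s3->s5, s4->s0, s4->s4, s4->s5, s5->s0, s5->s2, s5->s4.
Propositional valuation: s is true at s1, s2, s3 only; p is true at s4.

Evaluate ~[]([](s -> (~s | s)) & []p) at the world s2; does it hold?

Yes

At s2: []([](s -> (~s | s)) & []p) is false, so ~[]([](s -> (~s | s)) & []p) is true.
  At s2: []([](s -> (~s | s)) & []p) requires [](s -> (~s | s)) & []p at every successor {s4}.
    [](s -> (~s | s)) & []p fails at s4, so []([](s -> (~s | s)) & []p) is false at s2.
      At s4: [](s -> (~s | s)) is true, []p is false, so [](s -> (~s | s)) & []p is false.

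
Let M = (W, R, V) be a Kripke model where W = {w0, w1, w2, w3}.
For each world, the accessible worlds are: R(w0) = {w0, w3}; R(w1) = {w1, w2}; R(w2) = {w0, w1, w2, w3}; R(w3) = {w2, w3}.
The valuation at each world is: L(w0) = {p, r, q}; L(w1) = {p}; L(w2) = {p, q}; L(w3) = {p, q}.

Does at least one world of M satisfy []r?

Recall that []ψ holds at a world iff ψ holds at every accessible world, and <>ψ holds iff ψ holds at some accessible world.
Let φ = []r. Evaluate φ at each world:
  w0 (successors {w0, w3}): φ is false.
  w1 (successors {w1, w2}): φ is false.
  w2 (successors {w0, w1, w2, w3}): φ is false.
  w3 (successors {w2, w3}): φ is false.
For instance, at w2:
  At w2: []r requires r at every successor {w0, w1, w2, w3}.
    r fails at w1, so []r is false at w2.

No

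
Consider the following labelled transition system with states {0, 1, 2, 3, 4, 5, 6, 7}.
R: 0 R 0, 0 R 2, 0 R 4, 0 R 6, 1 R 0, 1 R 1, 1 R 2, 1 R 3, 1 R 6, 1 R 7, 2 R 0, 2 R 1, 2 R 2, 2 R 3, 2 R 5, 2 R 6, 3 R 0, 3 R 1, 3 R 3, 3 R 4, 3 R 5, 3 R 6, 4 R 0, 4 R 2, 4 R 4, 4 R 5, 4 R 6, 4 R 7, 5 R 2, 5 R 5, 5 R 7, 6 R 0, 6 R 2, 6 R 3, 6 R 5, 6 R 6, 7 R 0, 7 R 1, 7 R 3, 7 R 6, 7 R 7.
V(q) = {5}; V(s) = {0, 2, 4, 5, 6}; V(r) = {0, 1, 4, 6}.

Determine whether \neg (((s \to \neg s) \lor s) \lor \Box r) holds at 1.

Recall that \Box ψ holds at a world iff ψ holds at every accessible world, and \Diamond ψ holds iff ψ holds at some accessible world.
At 1: ((s \to \neg s) \lor s) \lor \Box r is true, so \neg (((s \to \neg s) \lor s) \lor \Box r) is false.
  At 1: (s \to \neg s) \lor s is true, \Box r is false, so ((s \to \neg s) \lor s) \lor \Box r is true.
    At 1: \Box r requires r at every successor {0, 1, 2, 3, 6, 7}.
      r fails at 2, so \Box r is false at 1.

No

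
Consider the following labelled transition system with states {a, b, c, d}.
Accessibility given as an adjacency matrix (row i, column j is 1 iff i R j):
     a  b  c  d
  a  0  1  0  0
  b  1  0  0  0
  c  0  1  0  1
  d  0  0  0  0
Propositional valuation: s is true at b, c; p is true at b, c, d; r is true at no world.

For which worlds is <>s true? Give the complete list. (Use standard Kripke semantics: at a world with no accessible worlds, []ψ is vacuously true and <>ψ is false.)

Let φ = <>s. Evaluate φ at each world:
  a (successors {b}): φ is true.
  b (successors {a}): φ is false.
  c (successors {b, d}): φ is true.
  d (successors ∅): φ is false.
For instance, at c:
  At c: <>s requires s at some successor in {b, d}.
    s holds at b, so <>s is true at c.
Satisfying worlds: {a, c}

a, c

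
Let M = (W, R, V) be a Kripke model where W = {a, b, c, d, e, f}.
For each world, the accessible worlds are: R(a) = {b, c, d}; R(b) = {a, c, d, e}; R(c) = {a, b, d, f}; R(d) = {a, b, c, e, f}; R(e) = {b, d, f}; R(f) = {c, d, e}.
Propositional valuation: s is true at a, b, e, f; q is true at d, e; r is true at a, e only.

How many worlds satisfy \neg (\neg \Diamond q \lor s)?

2

Let φ = \neg (\neg \Diamond q \lor s). Evaluate φ at each world:
  a (successors {b, c, d}): φ is false.
  b (successors {a, c, d, e}): φ is false.
  c (successors {a, b, d, f}): φ is true.
  d (successors {a, b, c, e, f}): φ is true.
  e (successors {b, d, f}): φ is false.
  f (successors {c, d, e}): φ is false.
For instance, at e:
  At e: \neg \Diamond q \lor s is true, so \neg (\neg \Diamond q \lor s) is false.
    At e: \neg \Diamond q is false, s is true, so \neg \Diamond q \lor s is true.
      At e: \Diamond q is true, so \neg \Diamond q is false.
Satisfying worlds: {c, d}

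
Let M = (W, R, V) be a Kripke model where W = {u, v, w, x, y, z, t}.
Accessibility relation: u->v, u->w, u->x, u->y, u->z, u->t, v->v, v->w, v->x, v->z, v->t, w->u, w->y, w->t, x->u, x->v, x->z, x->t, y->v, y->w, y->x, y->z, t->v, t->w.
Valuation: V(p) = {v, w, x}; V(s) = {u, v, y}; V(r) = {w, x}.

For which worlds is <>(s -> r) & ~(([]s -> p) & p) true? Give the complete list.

Let φ = <>(s -> r) & ~(([]s -> p) & p). Evaluate φ at each world:
  u (successors {v, w, x, y, z, t}): φ is true.
  v (successors {v, w, x, z, t}): φ is false.
  w (successors {u, y, t}): φ is false.
  x (successors {u, v, z, t}): φ is false.
  y (successors {v, w, x, z}): φ is true.
  z (successors ∅): φ is false.
  t (successors {v, w}): φ is true.
For instance, at v:
  At v: <>(s -> r) is true, ~(([]s -> p) & p) is false, so <>(s -> r) & ~(([]s -> p) & p) is false.
    At v: <>(s -> r) requires s -> r at some successor in {v, w, x, z, t}.
      s -> r holds at w, so <>(s -> r) is true at v.
    At v: ([]s -> p) & p is true, so ~(([]s -> p) & p) is false.
      At v: []s -> p is true, p is true, so ([]s -> p) & p is true.
Satisfying worlds: {u, y, t}

u, y, t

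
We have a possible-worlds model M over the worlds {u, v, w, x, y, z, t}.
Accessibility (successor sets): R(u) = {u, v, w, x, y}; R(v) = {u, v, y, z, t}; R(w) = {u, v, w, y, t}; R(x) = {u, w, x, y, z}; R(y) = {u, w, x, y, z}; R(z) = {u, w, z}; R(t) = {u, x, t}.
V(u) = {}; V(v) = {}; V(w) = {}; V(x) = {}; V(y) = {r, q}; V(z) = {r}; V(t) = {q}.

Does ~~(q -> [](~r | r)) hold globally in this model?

Recall that []ψ holds at a world iff ψ holds at every accessible world, and <>ψ holds iff ψ holds at some accessible world.
Let φ = ~~(q -> [](~r | r)). Evaluate φ at each world:
  u (successors {u, v, w, x, y}): φ is true.
  v (successors {u, v, y, z, t}): φ is true.
  w (successors {u, v, w, y, t}): φ is true.
  x (successors {u, w, x, y, z}): φ is true.
  y (successors {u, w, x, y, z}): φ is true.
  z (successors {u, w, z}): φ is true.
  t (successors {u, x, t}): φ is true.
For instance, at t:
  At t: ~(q -> [](~r | r)) is false, so ~~(q -> [](~r | r)) is true.
    At t: q -> [](~r | r) is true, so ~(q -> [](~r | r)) is false.
      At t: q is true, [](~r | r) is true, so q -> [](~r | r) is true.

Yes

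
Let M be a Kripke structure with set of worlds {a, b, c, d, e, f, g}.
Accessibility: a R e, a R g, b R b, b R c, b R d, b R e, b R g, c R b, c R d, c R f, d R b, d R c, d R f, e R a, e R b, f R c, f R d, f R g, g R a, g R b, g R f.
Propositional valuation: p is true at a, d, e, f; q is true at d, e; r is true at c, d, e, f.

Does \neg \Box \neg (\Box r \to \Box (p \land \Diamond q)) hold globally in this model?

Yes

Recall that \Box ψ holds at a world iff ψ holds at every accessible world, and \Diamond ψ holds iff ψ holds at some accessible world.
Let φ = \neg \Box \neg (\Box r \to \Box (p \land \Diamond q)). Evaluate φ at each world:
  a (successors {e, g}): φ is true.
  b (successors {b, c, d, e, g}): φ is true.
  c (successors {b, d, f}): φ is true.
  d (successors {b, c, f}): φ is true.
  e (successors {a, b}): φ is true.
  f (successors {c, d, g}): φ is true.
  g (successors {a, b, f}): φ is true.
For instance, at g:
  At g: \Box \neg (\Box r \to \Box (p \land \Diamond q)) is false, so \neg \Box \neg (\Box r \to \Box (p \land \Diamond q)) is true.
    At g: \Box \neg (\Box r \to \Box (p \land \Diamond q)) requires \neg (\Box r \to \Box (p \land \Diamond q)) at every successor {a, b, f}.
      \neg (\Box r \to \Box (p \land \Diamond q)) fails at a, so \Box \neg (\Box r \to \Box (p \land \Diamond q)) is false at g.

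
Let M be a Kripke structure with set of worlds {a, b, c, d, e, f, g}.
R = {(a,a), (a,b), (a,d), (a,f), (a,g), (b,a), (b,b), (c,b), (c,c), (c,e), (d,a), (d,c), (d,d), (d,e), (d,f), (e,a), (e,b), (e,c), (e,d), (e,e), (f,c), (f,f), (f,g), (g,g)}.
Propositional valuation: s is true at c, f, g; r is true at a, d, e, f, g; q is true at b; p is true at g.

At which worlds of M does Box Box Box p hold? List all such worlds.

g

Recall that Box ψ holds at a world iff ψ holds at every accessible world, and Dia ψ holds iff ψ holds at some accessible world.
Let φ = Box Box Box p. Evaluate φ at each world:
  a (successors {a, b, d, f, g}): φ is false.
  b (successors {a, b}): φ is false.
  c (successors {b, c, e}): φ is false.
  d (successors {a, c, d, e, f}): φ is false.
  e (successors {a, b, c, d, e}): φ is false.
  f (successors {c, f, g}): φ is false.
  g (successors {g}): φ is true.
For instance, at f:
  At f: Box Box Box p requires Box Box p at every successor {c, f, g}.
    Box Box p fails at c, so Box Box Box p is false at f.
      At c: Box Box p requires Box p at every successor {b, c, e}.
        Box p fails at b, so Box Box p is false at c.
Satisfying worlds: {g}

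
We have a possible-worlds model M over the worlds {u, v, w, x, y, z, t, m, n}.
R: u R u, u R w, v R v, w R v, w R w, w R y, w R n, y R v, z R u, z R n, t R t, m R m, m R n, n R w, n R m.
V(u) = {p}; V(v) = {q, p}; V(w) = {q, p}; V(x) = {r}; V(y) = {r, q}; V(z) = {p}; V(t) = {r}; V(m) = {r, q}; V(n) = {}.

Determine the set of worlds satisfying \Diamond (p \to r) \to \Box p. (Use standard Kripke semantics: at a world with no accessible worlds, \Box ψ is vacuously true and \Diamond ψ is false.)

Let φ = \Diamond (p \to r) \to \Box p. Evaluate φ at each world:
  u (successors {u, w}): φ is true.
  v (successors {v}): φ is true.
  w (successors {v, w, y, n}): φ is false.
  x (successors ∅): φ is true.
  y (successors {v}): φ is true.
  z (successors {u, n}): φ is false.
  t (successors {t}): φ is false.
  m (successors {m, n}): φ is false.
  n (successors {w, m}): φ is false.
For instance, at t:
  At t: \Diamond (p \to r) is true, \Box p is false, so \Diamond (p \to r) \to \Box p is false.
    At t: \Diamond (p \to r) requires p \to r at some successor in {t}.
      p \to r holds at t, so \Diamond (p \to r) is true at t.
    At t: \Box p requires p at every successor {t}.
      p fails at t, so \Box p is false at t.
Satisfying worlds: {u, v, x, y}

u, v, x, y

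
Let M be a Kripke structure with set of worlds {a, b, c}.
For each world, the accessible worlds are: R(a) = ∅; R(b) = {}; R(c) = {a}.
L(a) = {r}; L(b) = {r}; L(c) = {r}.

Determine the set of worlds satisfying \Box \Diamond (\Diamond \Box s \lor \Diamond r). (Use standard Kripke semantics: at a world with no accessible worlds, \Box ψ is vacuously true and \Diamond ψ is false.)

Let φ = \Box \Diamond (\Diamond \Box s \lor \Diamond r). Evaluate φ at each world:
  a (successors ∅): φ is true.
  b (successors ∅): φ is true.
  c (successors {a}): φ is false.
For instance, at c:
  At c: \Box \Diamond (\Diamond \Box s \lor \Diamond r) requires \Diamond (\Diamond \Box s \lor \Diamond r) at every successor {a}.
    \Diamond (\Diamond \Box s \lor \Diamond r) fails at a, so \Box \Diamond (\Diamond \Box s \lor \Diamond r) is false at c.
      At a: no accessible worlds, so \Diamond (\Diamond \Box s \lor \Diamond r) is false.
Satisfying worlds: {a, b}

a, b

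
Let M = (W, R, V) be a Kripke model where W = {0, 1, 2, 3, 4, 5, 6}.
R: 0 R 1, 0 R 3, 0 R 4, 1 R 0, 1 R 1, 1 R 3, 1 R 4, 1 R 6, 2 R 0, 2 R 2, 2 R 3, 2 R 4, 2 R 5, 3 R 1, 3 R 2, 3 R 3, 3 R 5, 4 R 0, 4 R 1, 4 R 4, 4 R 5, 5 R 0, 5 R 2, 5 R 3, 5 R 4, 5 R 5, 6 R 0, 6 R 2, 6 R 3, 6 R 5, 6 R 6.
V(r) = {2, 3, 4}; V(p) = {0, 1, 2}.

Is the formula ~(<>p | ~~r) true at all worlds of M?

No

Let φ = ~(<>p | ~~r). Evaluate φ at each world:
  0 (successors {1, 3, 4}): φ is false.
  1 (successors {0, 1, 3, 4, 6}): φ is false.
  2 (successors {0, 2, 3, 4, 5}): φ is false.
  3 (successors {1, 2, 3, 5}): φ is false.
  4 (successors {0, 1, 4, 5}): φ is false.
  5 (successors {0, 2, 3, 4, 5}): φ is false.
  6 (successors {0, 2, 3, 5, 6}): φ is false.
Detail at 0 (counterexample):
  At 0: <>p | ~~r is true, so ~(<>p | ~~r) is false.
    At 0: <>p is true, ~~r is false, so <>p | ~~r is true.
      At 0: <>p requires p at some successor in {1, 3, 4}.
        p holds at 1, so <>p is true at 0.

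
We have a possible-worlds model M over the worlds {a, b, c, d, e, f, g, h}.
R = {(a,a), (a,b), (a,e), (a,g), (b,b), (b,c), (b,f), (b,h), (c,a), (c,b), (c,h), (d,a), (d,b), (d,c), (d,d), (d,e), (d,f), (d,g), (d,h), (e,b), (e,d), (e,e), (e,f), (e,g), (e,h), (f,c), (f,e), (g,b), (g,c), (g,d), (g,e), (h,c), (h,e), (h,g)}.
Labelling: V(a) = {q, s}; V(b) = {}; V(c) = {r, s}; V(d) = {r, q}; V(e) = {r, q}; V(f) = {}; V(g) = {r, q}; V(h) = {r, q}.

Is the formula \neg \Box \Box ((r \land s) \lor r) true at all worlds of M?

Yes

Recall that \Box ψ holds at a world iff ψ holds at every accessible world, and \Diamond ψ holds iff ψ holds at some accessible world.
Let φ = \neg \Box \Box ((r \land s) \lor r). Evaluate φ at each world:
  a (successors {a, b, e, g}): φ is true.
  b (successors {b, c, f, h}): φ is true.
  c (successors {a, b, h}): φ is true.
  d (successors {a, b, c, d, e, f, g, h}): φ is true.
  e (successors {b, d, e, f, g, h}): φ is true.
  f (successors {c, e}): φ is true.
  g (successors {b, c, d, e}): φ is true.
  h (successors {c, e, g}): φ is true.
For instance, at e:
  At e: \Box \Box ((r \land s) \lor r) is false, so \neg \Box \Box ((r \land s) \lor r) is true.
    At e: \Box \Box ((r \land s) \lor r) requires \Box ((r \land s) \lor r) at every successor {b, d, e, f, g, h}.
      \Box ((r \land s) \lor r) fails at b, so \Box \Box ((r \land s) \lor r) is false at e.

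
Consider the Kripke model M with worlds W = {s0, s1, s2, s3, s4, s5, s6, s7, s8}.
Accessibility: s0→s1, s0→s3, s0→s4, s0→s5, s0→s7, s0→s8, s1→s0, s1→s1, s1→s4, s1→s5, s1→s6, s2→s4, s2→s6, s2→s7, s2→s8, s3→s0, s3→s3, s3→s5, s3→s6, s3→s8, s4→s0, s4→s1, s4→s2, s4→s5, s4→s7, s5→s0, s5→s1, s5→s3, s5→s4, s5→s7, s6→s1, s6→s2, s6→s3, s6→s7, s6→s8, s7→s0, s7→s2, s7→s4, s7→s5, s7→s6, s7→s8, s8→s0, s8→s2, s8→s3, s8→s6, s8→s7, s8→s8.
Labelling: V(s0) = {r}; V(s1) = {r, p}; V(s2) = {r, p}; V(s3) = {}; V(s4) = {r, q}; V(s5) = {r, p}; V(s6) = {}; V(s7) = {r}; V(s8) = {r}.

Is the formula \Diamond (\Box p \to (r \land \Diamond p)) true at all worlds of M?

Let φ = \Diamond (\Box p \to (r \land \Diamond p)). Evaluate φ at each world:
  s0 (successors {s1, s3, s4, s5, s7, s8}): φ is true.
  s1 (successors {s0, s1, s4, s5, s6}): φ is true.
  s2 (successors {s4, s6, s7, s8}): φ is true.
  s3 (successors {s0, s3, s5, s6, s8}): φ is true.
  s4 (successors {s0, s1, s2, s5, s7}): φ is true.
  s5 (successors {s0, s1, s3, s4, s7}): φ is true.
  s6 (successors {s1, s2, s3, s7, s8}): φ is true.
  s7 (successors {s0, s2, s4, s5, s6, s8}): φ is true.
  s8 (successors {s0, s2, s3, s6, s7, s8}): φ is true.
For instance, at s5:
  At s5: \Diamond (\Box p \to (r \land \Diamond p)) requires \Box p \to (r \land \Diamond p) at some successor in {s0, s1, s3, s4, s7}.
    \Box p \to (r \land \Diamond p) holds at s0, so \Diamond (\Box p \to (r \land \Diamond p)) is true at s5.
      At s0: \Box p is false, r \land \Diamond p is true, so \Box p \to (r \land \Diamond p) is true.

Yes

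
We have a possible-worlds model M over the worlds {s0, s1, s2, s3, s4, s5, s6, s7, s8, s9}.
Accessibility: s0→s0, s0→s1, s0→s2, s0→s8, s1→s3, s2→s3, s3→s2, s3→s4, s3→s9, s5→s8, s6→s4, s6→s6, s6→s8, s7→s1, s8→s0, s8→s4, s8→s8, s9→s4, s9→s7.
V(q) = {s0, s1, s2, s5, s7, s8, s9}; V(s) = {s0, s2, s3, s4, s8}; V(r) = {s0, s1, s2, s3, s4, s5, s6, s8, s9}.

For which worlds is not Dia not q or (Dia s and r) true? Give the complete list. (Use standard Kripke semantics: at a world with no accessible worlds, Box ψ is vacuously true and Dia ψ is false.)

s0, s1, s2, s3, s4, s5, s6, s7, s8, s9

Let φ = not Dia not q or (Dia s and r). Evaluate φ at each world:
  s0 (successors {s0, s1, s2, s8}): φ is true.
  s1 (successors {s3}): φ is true.
  s2 (successors {s3}): φ is true.
  s3 (successors {s2, s4, s9}): φ is true.
  s4 (successors ∅): φ is true.
  s5 (successors {s8}): φ is true.
  s6 (successors {s4, s6, s8}): φ is true.
  s7 (successors {s1}): φ is true.
  s8 (successors {s0, s4, s8}): φ is true.
  s9 (successors {s4, s7}): φ is true.
For instance, at s9:
  At s9: not Dia not q is false, Dia s and r is true, so not Dia not q or (Dia s and r) is true.
    At s9: Dia not q is true, so not Dia not q is false.
      At s9: Dia not q requires not q at some successor in {s4, s7}.
        not q holds at s4, so Dia not q is true at s9.
    At s9: Dia s is true, r is true, so Dia s and r is true.
      At s9: Dia s requires s at some successor in {s4, s7}.
        s holds at s4, so Dia s is true at s9.
Satisfying worlds: {s0, s1, s2, s3, s4, s5, s6, s7, s8, s9}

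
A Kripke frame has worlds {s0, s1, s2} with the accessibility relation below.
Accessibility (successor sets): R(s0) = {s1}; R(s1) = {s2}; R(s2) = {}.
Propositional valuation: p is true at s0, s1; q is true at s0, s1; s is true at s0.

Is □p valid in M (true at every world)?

Let φ = □p. Evaluate φ at each world:
  s0 (successors {s1}): φ is true.
  s1 (successors {s2}): φ is false.
  s2 (successors ∅): φ is true.
Detail at s1 (counterexample):
  At s1: □p requires p at every successor {s2}.
    p fails at s2, so □p is false at s1.

No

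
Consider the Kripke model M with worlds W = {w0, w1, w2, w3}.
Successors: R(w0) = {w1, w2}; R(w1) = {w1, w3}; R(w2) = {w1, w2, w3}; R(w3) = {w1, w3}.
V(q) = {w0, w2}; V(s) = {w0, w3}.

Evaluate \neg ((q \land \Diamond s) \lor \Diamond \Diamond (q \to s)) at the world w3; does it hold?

At w3: (q \land \Diamond s) \lor \Diamond \Diamond (q \to s) is true, so \neg ((q \land \Diamond s) \lor \Diamond \Diamond (q \to s)) is false.
  At w3: q \land \Diamond s is false, \Diamond \Diamond (q \to s) is true, so (q \land \Diamond s) \lor \Diamond \Diamond (q \to s) is true.
    At w3: q is false, \Diamond s is true, so q \land \Diamond s is false.
      At w3: \Diamond s requires s at some successor in {w1, w3}.
        s holds at w3, so \Diamond s is true at w3.
    At w3: \Diamond \Diamond (q \to s) requires \Diamond (q \to s) at some successor in {w1, w3}.
      \Diamond (q \to s) holds at w1, so \Diamond \Diamond (q \to s) is true at w3.

No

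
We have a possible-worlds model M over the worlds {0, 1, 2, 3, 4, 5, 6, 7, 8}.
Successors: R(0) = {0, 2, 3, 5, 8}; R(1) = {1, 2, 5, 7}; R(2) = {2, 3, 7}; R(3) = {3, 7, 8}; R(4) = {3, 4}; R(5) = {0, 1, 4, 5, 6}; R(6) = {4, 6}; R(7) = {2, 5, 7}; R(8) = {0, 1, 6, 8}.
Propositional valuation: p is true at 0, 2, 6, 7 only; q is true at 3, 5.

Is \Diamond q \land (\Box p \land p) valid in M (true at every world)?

No

Let φ = \Diamond q \land (\Box p \land p). Evaluate φ at each world:
  0 (successors {0, 2, 3, 5, 8}): φ is false.
  1 (successors {1, 2, 5, 7}): φ is false.
  2 (successors {2, 3, 7}): φ is false.
  3 (successors {3, 7, 8}): φ is false.
  4 (successors {3, 4}): φ is false.
  5 (successors {0, 1, 4, 5, 6}): φ is false.
  6 (successors {4, 6}): φ is false.
  7 (successors {2, 5, 7}): φ is false.
  8 (successors {0, 1, 6, 8}): φ is false.
Detail at 0 (counterexample):
  At 0: \Diamond q is true, \Box p \land p is false, so \Diamond q \land (\Box p \land p) is false.
    At 0: \Diamond q requires q at some successor in {0, 2, 3, 5, 8}.
      q holds at 3, so \Diamond q is true at 0.
    At 0: \Box p is false, p is true, so \Box p \land p is false.
      At 0: \Box p requires p at every successor {0, 2, 3, 5, 8}.
        p fails at 3, so \Box p is false at 0.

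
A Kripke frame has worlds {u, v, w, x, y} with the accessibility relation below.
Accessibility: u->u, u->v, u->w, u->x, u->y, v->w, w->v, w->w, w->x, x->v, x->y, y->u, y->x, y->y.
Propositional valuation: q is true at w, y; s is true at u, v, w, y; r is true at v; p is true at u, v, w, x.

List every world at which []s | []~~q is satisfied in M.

v, x

Let φ = []s | []~~q. Evaluate φ at each world:
  u (successors {u, v, w, x, y}): φ is false.
  v (successors {w}): φ is true.
  w (successors {v, w, x}): φ is false.
  x (successors {v, y}): φ is true.
  y (successors {u, x, y}): φ is false.
For instance, at w:
  At w: []s is false, []~~q is false, so []s | []~~q is false.
    At w: []s requires s at every successor {v, w, x}.
      s fails at x, so []s is false at w.
    At w: []~~q requires ~~q at every successor {v, w, x}.
      ~~q fails at v, so []~~q is false at w.
Satisfying worlds: {v, x}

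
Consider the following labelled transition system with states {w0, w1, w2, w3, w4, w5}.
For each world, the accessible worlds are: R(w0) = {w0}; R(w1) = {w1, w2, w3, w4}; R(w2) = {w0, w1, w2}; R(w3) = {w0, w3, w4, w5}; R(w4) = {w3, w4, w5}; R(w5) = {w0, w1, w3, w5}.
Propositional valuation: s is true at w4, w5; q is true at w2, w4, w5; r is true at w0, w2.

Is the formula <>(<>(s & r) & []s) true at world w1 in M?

At w1: <>(<>(s & r) & []s) requires <>(s & r) & []s at some successor in {w1, w2, w3, w4}.
  At w1: <>(s & r) & []s is false.
  At w2: <>(s & r) & []s is false.
  At w3: <>(s & r) & []s is false.
  At w4: <>(s & r) & []s is false.
So <>(<>(s & r) & []s) is false at w1.

No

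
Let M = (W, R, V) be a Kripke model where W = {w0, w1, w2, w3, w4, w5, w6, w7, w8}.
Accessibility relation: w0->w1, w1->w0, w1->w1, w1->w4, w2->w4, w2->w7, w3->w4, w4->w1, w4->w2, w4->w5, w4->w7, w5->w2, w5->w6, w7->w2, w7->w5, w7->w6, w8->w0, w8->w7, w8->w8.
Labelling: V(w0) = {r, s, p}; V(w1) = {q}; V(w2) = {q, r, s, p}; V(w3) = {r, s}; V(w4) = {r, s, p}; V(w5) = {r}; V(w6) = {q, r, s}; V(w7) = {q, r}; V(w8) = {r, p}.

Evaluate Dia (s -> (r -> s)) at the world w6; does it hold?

Recall that Dia ψ holds at a world iff ψ holds at some accessible world.
At w6: no accessible worlds, so Dia (s -> (r -> s)) is false.

No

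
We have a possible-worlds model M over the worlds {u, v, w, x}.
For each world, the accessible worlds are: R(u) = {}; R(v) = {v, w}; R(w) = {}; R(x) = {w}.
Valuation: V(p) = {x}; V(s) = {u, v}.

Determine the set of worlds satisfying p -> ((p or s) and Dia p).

Let φ = p -> ((p or s) and Dia p). Evaluate φ at each world:
  u (successors ∅): φ is true.
  v (successors {v, w}): φ is true.
  w (successors ∅): φ is true.
  x (successors {w}): φ is false.
For instance, at v:
  At v: p is false, (p or s) and Dia p is false, so p -> ((p or s) and Dia p) is true.
    At v: p or s is true, Dia p is false, so (p or s) and Dia p is false.
      At v: Dia p requires p at some successor in {v, w}.
        At v: p is false.
        At w: p is false.
      So Dia p is false at v.
Satisfying worlds: {u, v, w}

u, v, w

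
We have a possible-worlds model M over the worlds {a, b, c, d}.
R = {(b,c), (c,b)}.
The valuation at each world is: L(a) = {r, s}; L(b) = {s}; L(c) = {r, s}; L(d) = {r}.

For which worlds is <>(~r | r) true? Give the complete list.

Let φ = <>(~r | r). Evaluate φ at each world:
  a (successors ∅): φ is false.
  b (successors {c}): φ is true.
  c (successors {b}): φ is true.
  d (successors ∅): φ is false.
For instance, at c:
  At c: <>(~r | r) requires ~r | r at some successor in {b}.
    ~r | r holds at b, so <>(~r | r) is true at c.
Satisfying worlds: {b, c}

b, c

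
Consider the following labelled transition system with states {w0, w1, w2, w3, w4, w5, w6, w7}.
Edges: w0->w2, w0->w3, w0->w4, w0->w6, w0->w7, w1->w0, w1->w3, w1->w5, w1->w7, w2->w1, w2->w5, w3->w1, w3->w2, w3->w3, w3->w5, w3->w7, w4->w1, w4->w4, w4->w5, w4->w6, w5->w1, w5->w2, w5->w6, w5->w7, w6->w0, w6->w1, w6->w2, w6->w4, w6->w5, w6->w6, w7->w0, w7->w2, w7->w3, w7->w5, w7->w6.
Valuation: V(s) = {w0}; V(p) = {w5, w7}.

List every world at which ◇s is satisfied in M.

w1, w6, w7

Let φ = ◇s. Evaluate φ at each world:
  w0 (successors {w2, w3, w4, w6, w7}): φ is false.
  w1 (successors {w0, w3, w5, w7}): φ is true.
  w2 (successors {w1, w5}): φ is false.
  w3 (successors {w1, w2, w3, w5, w7}): φ is false.
  w4 (successors {w1, w4, w5, w6}): φ is false.
  w5 (successors {w1, w2, w6, w7}): φ is false.
  w6 (successors {w0, w1, w2, w4, w5, w6}): φ is true.
  w7 (successors {w0, w2, w3, w5, w6}): φ is true.
For instance, at w2:
  At w2: ◇s requires s at some successor in {w1, w5}.
    At w1: s is false.
    At w5: s is false.
  So ◇s is false at w2.
Satisfying worlds: {w1, w6, w7}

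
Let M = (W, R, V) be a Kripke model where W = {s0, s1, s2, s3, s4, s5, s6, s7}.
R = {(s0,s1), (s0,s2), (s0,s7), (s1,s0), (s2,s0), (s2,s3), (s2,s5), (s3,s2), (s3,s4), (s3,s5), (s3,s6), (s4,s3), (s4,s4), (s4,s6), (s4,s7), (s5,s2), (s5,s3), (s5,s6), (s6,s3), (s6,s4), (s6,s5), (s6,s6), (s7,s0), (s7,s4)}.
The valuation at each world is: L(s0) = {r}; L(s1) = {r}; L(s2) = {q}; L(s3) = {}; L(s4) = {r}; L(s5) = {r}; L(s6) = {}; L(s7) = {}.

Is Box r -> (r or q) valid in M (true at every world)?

Let φ = Box r -> (r or q). Evaluate φ at each world:
  s0 (successors {s1, s2, s7}): φ is true.
  s1 (successors {s0}): φ is true.
  s2 (successors {s0, s3, s5}): φ is true.
  s3 (successors {s2, s4, s5, s6}): φ is true.
  s4 (successors {s3, s4, s6, s7}): φ is true.
  s5 (successors {s2, s3, s6}): φ is true.
  s6 (successors {s3, s4, s5, s6}): φ is true.
  s7 (successors {s0, s4}): φ is false.
Detail at s7 (counterexample):
  At s7: Box r is true, r or q is false, so Box r -> (r or q) is false.
    At s7: Box r requires r at every successor {s0, s4}.
      At s0: r is true.
      At s4: r is true.
    So Box r is true at s7.

No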